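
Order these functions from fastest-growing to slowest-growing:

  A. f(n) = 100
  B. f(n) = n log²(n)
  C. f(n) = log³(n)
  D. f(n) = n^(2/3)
B > D > C > A

Comparing growth rates:
B = n log²(n) is O(n log² n)
D = n^(2/3) is O(n^(2/3))
C = log³(n) is O(log³ n)
A = 100 is O(1)

Therefore, the order from fastest to slowest is: B > D > C > A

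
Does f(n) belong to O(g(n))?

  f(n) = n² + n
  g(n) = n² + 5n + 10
True

f(n) = n² + n and g(n) = n² + 5n + 10 are both O(n²).
Big-O permits equal growth rates (f ≤ c·g for some c), so f(n) = O(g(n)) is true.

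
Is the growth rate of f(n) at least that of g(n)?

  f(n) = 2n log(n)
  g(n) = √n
True

f(n) = 2n log(n) is O(n log n), and g(n) = √n is O(√n).
Since O(n log n) grows at least as fast as O(√n), f(n) = Ω(g(n)) is true.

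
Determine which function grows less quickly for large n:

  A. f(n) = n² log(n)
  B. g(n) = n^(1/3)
B

f(n) = n² log(n) is O(n² log n), while g(n) = n^(1/3) is O(n^(1/3)).
Since O(n^(1/3)) grows slower than O(n² log n), g(n) is dominated.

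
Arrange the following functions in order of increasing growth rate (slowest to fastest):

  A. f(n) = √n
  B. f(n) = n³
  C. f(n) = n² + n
A < C < B

Comparing growth rates:
A = √n is O(√n)
C = n² + n is O(n²)
B = n³ is O(n³)

Therefore, the order from slowest to fastest is: A < C < B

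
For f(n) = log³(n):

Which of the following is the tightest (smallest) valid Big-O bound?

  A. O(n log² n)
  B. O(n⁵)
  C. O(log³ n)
C

f(n) = log³(n) is O(log³ n).
All listed options are valid Big-O bounds (upper bounds),
but O(log³ n) is the tightest (smallest valid bound).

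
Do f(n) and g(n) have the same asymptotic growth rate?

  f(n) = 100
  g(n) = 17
True

f(n) = 100 and g(n) = 17 are both O(1).
Since they have the same asymptotic growth rate, f(n) = Θ(g(n)) is true.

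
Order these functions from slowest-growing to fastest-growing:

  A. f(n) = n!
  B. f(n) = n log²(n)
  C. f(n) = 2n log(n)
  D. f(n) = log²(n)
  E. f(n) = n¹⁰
D < C < B < E < A

Comparing growth rates:
D = log²(n) is O(log² n)
C = 2n log(n) is O(n log n)
B = n log²(n) is O(n log² n)
E = n¹⁰ is O(n¹⁰)
A = n! is O(n!)

Therefore, the order from slowest to fastest is: D < C < B < E < A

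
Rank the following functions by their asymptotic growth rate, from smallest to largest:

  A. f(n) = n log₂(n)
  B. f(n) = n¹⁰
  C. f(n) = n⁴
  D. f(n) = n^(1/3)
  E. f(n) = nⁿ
D < A < C < B < E

Comparing growth rates:
D = n^(1/3) is O(n^(1/3))
A = n log₂(n) is O(n log n)
C = n⁴ is O(n⁴)
B = n¹⁰ is O(n¹⁰)
E = nⁿ is O(nⁿ)

Therefore, the order from slowest to fastest is: D < A < C < B < E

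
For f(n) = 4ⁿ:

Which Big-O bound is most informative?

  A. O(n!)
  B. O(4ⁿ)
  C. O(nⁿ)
B

f(n) = 4ⁿ is O(4ⁿ).
All listed options are valid Big-O bounds (upper bounds),
but O(4ⁿ) is the tightest (smallest valid bound).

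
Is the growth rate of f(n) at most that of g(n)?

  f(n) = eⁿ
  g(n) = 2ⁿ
False

f(n) = eⁿ is O(eⁿ), and g(n) = 2ⁿ is O(2ⁿ).
Since O(eⁿ) grows faster than O(2ⁿ), f(n) = O(g(n)) is false.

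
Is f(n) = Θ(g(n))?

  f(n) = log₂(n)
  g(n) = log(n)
True

f(n) = log₂(n) and g(n) = log(n) are both O(log n).
Since they have the same asymptotic growth rate, f(n) = Θ(g(n)) is true.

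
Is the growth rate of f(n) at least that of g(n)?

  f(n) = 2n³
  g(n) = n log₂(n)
True

f(n) = 2n³ is O(n³), and g(n) = n log₂(n) is O(n log n).
Since O(n³) grows at least as fast as O(n log n), f(n) = Ω(g(n)) is true.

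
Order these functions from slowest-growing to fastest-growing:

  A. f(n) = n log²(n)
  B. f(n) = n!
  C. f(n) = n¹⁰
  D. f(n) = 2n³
A < D < C < B

Comparing growth rates:
A = n log²(n) is O(n log² n)
D = 2n³ is O(n³)
C = n¹⁰ is O(n¹⁰)
B = n! is O(n!)

Therefore, the order from slowest to fastest is: A < D < C < B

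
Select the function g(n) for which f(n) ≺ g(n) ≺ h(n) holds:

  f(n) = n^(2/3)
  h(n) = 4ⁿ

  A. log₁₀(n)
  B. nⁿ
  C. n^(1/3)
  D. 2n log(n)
D

We need g(n) with n^(2/3) = o(g(n)) and g(n) = o(4ⁿ), i.e. O(n^(2/3)) ≺ g ≺ O(4ⁿ).
Check each option:
  A. log₁₀(n) — O(log n) does not grow strictly faster than f(n)
  B. nⁿ — O(nⁿ) does not grow strictly slower than h(n)
  C. n^(1/3) — O(n^(1/3)) does not grow strictly faster than f(n)
  D. 2n log(n) — O(n log n) is strictly between O(n^(2/3)) and O(4ⁿ) ✓

Only option D (2n log(n)) lies strictly between.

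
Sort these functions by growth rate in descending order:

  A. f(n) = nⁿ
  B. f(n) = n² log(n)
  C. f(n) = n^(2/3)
A > B > C

Comparing growth rates:
A = nⁿ is O(nⁿ)
B = n² log(n) is O(n² log n)
C = n^(2/3) is O(n^(2/3))

Therefore, the order from fastest to slowest is: A > B > C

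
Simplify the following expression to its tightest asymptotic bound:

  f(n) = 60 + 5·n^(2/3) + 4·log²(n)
Θ(n^(2/3))

Order the terms by growth rate: 60 ≺ 4·log²(n) ≺ 5·n^(2/3).
The fastest-growing term 5·n^(2/3) dominates as n → ∞; dropping its constant factor gives Θ(n^(2/3)).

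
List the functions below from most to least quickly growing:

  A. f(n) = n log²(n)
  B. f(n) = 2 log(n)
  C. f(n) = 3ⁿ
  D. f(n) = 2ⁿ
C > D > A > B

Comparing growth rates:
C = 3ⁿ is O(3ⁿ)
D = 2ⁿ is O(2ⁿ)
A = n log²(n) is O(n log² n)
B = 2 log(n) is O(log n)

Therefore, the order from fastest to slowest is: C > D > A > B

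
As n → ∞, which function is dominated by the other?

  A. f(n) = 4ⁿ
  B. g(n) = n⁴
B

f(n) = 4ⁿ is O(4ⁿ), while g(n) = n⁴ is O(n⁴).
Since O(n⁴) grows slower than O(4ⁿ), g(n) is dominated.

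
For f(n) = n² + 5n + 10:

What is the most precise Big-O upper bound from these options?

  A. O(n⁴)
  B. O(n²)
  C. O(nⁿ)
B

f(n) = n² + 5n + 10 is O(n²).
All listed options are valid Big-O bounds (upper bounds),
but O(n²) is the tightest (smallest valid bound).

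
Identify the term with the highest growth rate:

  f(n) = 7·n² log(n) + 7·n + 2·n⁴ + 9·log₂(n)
2·n⁴

Looking at each term:
  - 7·n² log(n) is O(n² log n)
  - 7·n is O(n)
  - 2·n⁴ is O(n⁴)
  - 9·log₂(n) is O(log n)

The term 2·n⁴ (O(n⁴)) grows fastest and dominates all others.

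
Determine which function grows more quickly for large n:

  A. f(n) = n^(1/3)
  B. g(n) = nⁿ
B

f(n) = n^(1/3) is O(n^(1/3)), while g(n) = nⁿ is O(nⁿ).
Since O(nⁿ) grows faster than O(n^(1/3)), g(n) dominates.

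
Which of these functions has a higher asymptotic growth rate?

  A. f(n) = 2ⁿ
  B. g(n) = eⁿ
B

f(n) = 2ⁿ is O(2ⁿ), while g(n) = eⁿ is O(eⁿ).
Since O(eⁿ) grows faster than O(2ⁿ), g(n) dominates.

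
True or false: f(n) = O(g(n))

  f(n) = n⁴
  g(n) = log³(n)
False

f(n) = n⁴ is O(n⁴), and g(n) = log³(n) is O(log³ n).
Since O(n⁴) grows faster than O(log³ n), f(n) = O(g(n)) is false.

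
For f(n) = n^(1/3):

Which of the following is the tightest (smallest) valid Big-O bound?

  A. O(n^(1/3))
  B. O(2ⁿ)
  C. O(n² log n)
A

f(n) = n^(1/3) is O(n^(1/3)).
All listed options are valid Big-O bounds (upper bounds),
but O(n^(1/3)) is the tightest (smallest valid bound).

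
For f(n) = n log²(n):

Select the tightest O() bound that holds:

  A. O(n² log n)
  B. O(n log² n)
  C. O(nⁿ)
B

f(n) = n log²(n) is O(n log² n).
All listed options are valid Big-O bounds (upper bounds),
but O(n log² n) is the tightest (smallest valid bound).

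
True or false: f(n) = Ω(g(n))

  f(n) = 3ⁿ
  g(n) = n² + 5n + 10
True

f(n) = 3ⁿ is O(3ⁿ), and g(n) = n² + 5n + 10 is O(n²).
Since O(3ⁿ) grows at least as fast as O(n²), f(n) = Ω(g(n)) is true.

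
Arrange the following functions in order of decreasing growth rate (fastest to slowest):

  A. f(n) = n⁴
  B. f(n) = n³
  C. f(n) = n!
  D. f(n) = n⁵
C > D > A > B

Comparing growth rates:
C = n! is O(n!)
D = n⁵ is O(n⁵)
A = n⁴ is O(n⁴)
B = n³ is O(n³)

Therefore, the order from fastest to slowest is: C > D > A > B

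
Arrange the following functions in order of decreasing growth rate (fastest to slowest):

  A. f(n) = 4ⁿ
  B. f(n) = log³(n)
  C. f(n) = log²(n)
A > B > C

Comparing growth rates:
A = 4ⁿ is O(4ⁿ)
B = log³(n) is O(log³ n)
C = log²(n) is O(log² n)

Therefore, the order from fastest to slowest is: A > B > C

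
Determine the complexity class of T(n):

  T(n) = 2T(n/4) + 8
Θ(n^log₄(2))

Master Theorem: a = 2, b = 4, f(n) = 8.
Compute the critical exponent d = log₄(2) = 0.500.
Compare f(n) = Θ(1) against n^d:
  k = 0 < d = 0.500, so f(n) = O(n^(d-ε)) — Case 1.
  The recursion cost dominates: T(n) = Θ(n^d) = Θ(n^log₄(2)).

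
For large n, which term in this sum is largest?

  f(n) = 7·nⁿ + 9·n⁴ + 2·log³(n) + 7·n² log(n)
7·nⁿ

Looking at each term:
  - 7·nⁿ is O(nⁿ)
  - 9·n⁴ is O(n⁴)
  - 2·log³(n) is O(log³ n)
  - 7·n² log(n) is O(n² log n)

The term 7·nⁿ (O(nⁿ)) grows fastest and dominates all others.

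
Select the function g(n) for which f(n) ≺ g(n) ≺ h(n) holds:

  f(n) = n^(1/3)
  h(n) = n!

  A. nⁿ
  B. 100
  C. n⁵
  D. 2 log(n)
C

We need g(n) with n^(1/3) = o(g(n)) and g(n) = o(n!), i.e. O(n^(1/3)) ≺ g ≺ O(n!).
Check each option:
  A. nⁿ — O(nⁿ) does not grow strictly slower than h(n)
  B. 100 — O(1) does not grow strictly faster than f(n)
  C. n⁵ — O(n⁵) is strictly between O(n^(1/3)) and O(n!) ✓
  D. 2 log(n) — O(log n) does not grow strictly faster than f(n)

Only option C (n⁵) lies strictly between.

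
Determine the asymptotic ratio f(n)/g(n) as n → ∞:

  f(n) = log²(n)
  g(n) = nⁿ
0

Since log²(n) (O(log² n)) grows slower than nⁿ (O(nⁿ)),
the ratio f(n)/g(n) → 0 as n → ∞.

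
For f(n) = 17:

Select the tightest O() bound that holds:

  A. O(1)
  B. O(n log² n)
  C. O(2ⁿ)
A

f(n) = 17 is O(1).
All listed options are valid Big-O bounds (upper bounds),
but O(1) is the tightest (smallest valid bound).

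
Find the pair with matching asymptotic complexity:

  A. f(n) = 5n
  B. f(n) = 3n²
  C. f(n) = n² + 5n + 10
B and C

Examining each function:
  A. 5n is O(n)
  B. 3n² is O(n²)
  C. n² + 5n + 10 is O(n²)

Functions B and C both have the same complexity class.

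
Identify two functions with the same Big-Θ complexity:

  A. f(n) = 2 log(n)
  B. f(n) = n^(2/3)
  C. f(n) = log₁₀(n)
A and C

Examining each function:
  A. 2 log(n) is O(log n)
  B. n^(2/3) is O(n^(2/3))
  C. log₁₀(n) is O(log n)

Functions A and C both have the same complexity class.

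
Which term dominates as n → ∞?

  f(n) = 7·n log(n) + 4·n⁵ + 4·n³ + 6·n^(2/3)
4·n⁵

Looking at each term:
  - 7·n log(n) is O(n log n)
  - 4·n⁵ is O(n⁵)
  - 4·n³ is O(n³)
  - 6·n^(2/3) is O(n^(2/3))

The term 4·n⁵ (O(n⁵)) grows fastest and dominates all others.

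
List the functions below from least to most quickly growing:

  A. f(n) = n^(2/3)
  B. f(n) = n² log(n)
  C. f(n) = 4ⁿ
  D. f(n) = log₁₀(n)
D < A < B < C

Comparing growth rates:
D = log₁₀(n) is O(log n)
A = n^(2/3) is O(n^(2/3))
B = n² log(n) is O(n² log n)
C = 4ⁿ is O(4ⁿ)

Therefore, the order from slowest to fastest is: D < A < B < C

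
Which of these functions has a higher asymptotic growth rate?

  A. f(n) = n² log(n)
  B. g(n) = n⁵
B

f(n) = n² log(n) is O(n² log n), while g(n) = n⁵ is O(n⁵).
Since O(n⁵) grows faster than O(n² log n), g(n) dominates.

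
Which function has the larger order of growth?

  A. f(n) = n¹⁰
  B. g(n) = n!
B

f(n) = n¹⁰ is O(n¹⁰), while g(n) = n! is O(n!).
Since O(n!) grows faster than O(n¹⁰), g(n) dominates.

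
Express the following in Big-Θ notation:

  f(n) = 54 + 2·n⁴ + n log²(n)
Θ(n⁴)

Order the terms by growth rate: 54 ≺ n log²(n) ≺ 2·n⁴.
The fastest-growing term 2·n⁴ dominates as n → ∞; dropping its constant factor gives Θ(n⁴).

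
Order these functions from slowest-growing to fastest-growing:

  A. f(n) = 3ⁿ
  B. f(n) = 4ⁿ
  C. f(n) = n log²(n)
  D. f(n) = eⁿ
C < D < A < B

Comparing growth rates:
C = n log²(n) is O(n log² n)
D = eⁿ is O(eⁿ)
A = 3ⁿ is O(3ⁿ)
B = 4ⁿ is O(4ⁿ)

Therefore, the order from slowest to fastest is: C < D < A < B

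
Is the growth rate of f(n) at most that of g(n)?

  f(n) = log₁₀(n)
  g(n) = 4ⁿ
True

f(n) = log₁₀(n) is O(log n), and g(n) = 4ⁿ is O(4ⁿ).
Since O(log n) ⊆ O(4ⁿ) (f grows no faster than g), f(n) = O(g(n)) is true.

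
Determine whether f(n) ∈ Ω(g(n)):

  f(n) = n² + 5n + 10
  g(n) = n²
True

f(n) = n² + 5n + 10 and g(n) = n² are both O(n²).
Big-Ω permits equal growth rates (f ≥ c·g for some c > 0), so f(n) = Ω(g(n)) is true.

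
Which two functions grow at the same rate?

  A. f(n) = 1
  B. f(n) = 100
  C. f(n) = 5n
A and B

Examining each function:
  A. 1 is O(1)
  B. 100 is O(1)
  C. 5n is O(n)

Functions A and B both have the same complexity class.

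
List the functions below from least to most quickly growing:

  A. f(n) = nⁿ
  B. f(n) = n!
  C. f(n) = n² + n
C < B < A

Comparing growth rates:
C = n² + n is O(n²)
B = n! is O(n!)
A = nⁿ is O(nⁿ)

Therefore, the order from slowest to fastest is: C < B < A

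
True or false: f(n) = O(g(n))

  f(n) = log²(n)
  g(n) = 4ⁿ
True

f(n) = log²(n) is O(log² n), and g(n) = 4ⁿ is O(4ⁿ).
Since O(log² n) ⊆ O(4ⁿ) (f grows no faster than g), f(n) = O(g(n)) is true.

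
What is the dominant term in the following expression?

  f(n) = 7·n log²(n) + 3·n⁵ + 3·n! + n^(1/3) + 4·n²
3·n!

Looking at each term:
  - 7·n log²(n) is O(n log² n)
  - 3·n⁵ is O(n⁵)
  - 3·n! is O(n!)
  - n^(1/3) is O(n^(1/3))
  - 4·n² is O(n²)

The term 3·n! (O(n!)) grows fastest and dominates all others.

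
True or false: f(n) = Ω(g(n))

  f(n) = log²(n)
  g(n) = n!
False

f(n) = log²(n) is O(log² n), and g(n) = n! is O(n!).
Since O(log² n) grows slower than O(n!), f(n) = Ω(g(n)) is false.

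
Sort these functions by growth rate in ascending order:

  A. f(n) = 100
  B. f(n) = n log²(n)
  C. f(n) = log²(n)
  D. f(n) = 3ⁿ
A < C < B < D

Comparing growth rates:
A = 100 is O(1)
C = log²(n) is O(log² n)
B = n log²(n) is O(n log² n)
D = 3ⁿ is O(3ⁿ)

Therefore, the order from slowest to fastest is: A < C < B < D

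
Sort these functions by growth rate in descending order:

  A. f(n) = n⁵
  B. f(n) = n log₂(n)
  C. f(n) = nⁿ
C > A > B

Comparing growth rates:
C = nⁿ is O(nⁿ)
A = n⁵ is O(n⁵)
B = n log₂(n) is O(n log n)

Therefore, the order from fastest to slowest is: C > A > B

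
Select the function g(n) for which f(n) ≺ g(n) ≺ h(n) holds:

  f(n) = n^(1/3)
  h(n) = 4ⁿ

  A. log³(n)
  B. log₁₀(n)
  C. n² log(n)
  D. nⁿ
C

We need g(n) with n^(1/3) = o(g(n)) and g(n) = o(4ⁿ), i.e. O(n^(1/3)) ≺ g ≺ O(4ⁿ).
Check each option:
  A. log³(n) — O(log³ n) does not grow strictly faster than f(n)
  B. log₁₀(n) — O(log n) does not grow strictly faster than f(n)
  C. n² log(n) — O(n² log n) is strictly between O(n^(1/3)) and O(4ⁿ) ✓
  D. nⁿ — O(nⁿ) does not grow strictly slower than h(n)

Only option C (n² log(n)) lies strictly between.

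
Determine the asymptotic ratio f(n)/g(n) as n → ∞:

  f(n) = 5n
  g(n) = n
5

Since 5n and n have the same growth rate (O(n)),
the ratio converges to a constant: 5.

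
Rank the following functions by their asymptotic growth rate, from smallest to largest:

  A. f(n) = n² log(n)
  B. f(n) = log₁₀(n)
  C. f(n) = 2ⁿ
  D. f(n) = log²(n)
B < D < A < C

Comparing growth rates:
B = log₁₀(n) is O(log n)
D = log²(n) is O(log² n)
A = n² log(n) is O(n² log n)
C = 2ⁿ is O(2ⁿ)

Therefore, the order from slowest to fastest is: B < D < A < C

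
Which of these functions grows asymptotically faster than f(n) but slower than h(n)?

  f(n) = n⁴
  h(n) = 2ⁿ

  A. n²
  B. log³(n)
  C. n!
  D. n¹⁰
D

We need g(n) with n⁴ = o(g(n)) and g(n) = o(2ⁿ), i.e. O(n⁴) ≺ g ≺ O(2ⁿ).
Check each option:
  A. n² — O(n²) does not grow strictly faster than f(n)
  B. log³(n) — O(log³ n) does not grow strictly faster than f(n)
  C. n! — O(n!) does not grow strictly slower than h(n)
  D. n¹⁰ — O(n¹⁰) is strictly between O(n⁴) and O(2ⁿ) ✓

Only option D (n¹⁰) lies strictly between.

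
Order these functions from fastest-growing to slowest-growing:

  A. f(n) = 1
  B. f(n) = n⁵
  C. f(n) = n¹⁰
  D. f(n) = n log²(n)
C > B > D > A

Comparing growth rates:
C = n¹⁰ is O(n¹⁰)
B = n⁵ is O(n⁵)
D = n log²(n) is O(n log² n)
A = 1 is O(1)

Therefore, the order from fastest to slowest is: C > B > D > A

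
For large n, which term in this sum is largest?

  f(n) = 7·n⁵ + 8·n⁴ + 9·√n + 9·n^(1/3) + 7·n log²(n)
7·n⁵

Looking at each term:
  - 7·n⁵ is O(n⁵)
  - 8·n⁴ is O(n⁴)
  - 9·√n is O(√n)
  - 9·n^(1/3) is O(n^(1/3))
  - 7·n log²(n) is O(n log² n)

The term 7·n⁵ (O(n⁵)) grows fastest and dominates all others.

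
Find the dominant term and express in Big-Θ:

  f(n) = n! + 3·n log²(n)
Θ(n!)

Order the terms by growth rate: 3·n log²(n) ≺ n!.
The fastest-growing term n! dominates as n → ∞; dropping its constant factor gives Θ(n!).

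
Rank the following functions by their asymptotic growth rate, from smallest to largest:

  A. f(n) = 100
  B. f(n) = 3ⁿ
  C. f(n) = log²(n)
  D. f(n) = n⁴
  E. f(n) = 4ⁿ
A < C < D < B < E

Comparing growth rates:
A = 100 is O(1)
C = log²(n) is O(log² n)
D = n⁴ is O(n⁴)
B = 3ⁿ is O(3ⁿ)
E = 4ⁿ is O(4ⁿ)

Therefore, the order from slowest to fastest is: A < C < D < B < E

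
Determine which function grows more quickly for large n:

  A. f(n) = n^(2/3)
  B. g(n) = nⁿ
B

f(n) = n^(2/3) is O(n^(2/3)), while g(n) = nⁿ is O(nⁿ).
Since O(nⁿ) grows faster than O(n^(2/3)), g(n) dominates.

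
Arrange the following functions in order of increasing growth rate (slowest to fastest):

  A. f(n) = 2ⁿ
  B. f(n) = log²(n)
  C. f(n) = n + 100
B < C < A

Comparing growth rates:
B = log²(n) is O(log² n)
C = n + 100 is O(n)
A = 2ⁿ is O(2ⁿ)

Therefore, the order from slowest to fastest is: B < C < A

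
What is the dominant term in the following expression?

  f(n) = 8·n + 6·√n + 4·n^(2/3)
8·n

Looking at each term:
  - 8·n is O(n)
  - 6·√n is O(√n)
  - 4·n^(2/3) is O(n^(2/3))

The term 8·n (O(n)) grows fastest and dominates all others.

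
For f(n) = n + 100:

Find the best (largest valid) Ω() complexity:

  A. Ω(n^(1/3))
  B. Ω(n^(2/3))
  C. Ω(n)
C

f(n) = n + 100 is Ω(n).
All listed options are valid Big-Ω bounds (lower bounds),
but Ω(n) is the tightest (largest valid bound).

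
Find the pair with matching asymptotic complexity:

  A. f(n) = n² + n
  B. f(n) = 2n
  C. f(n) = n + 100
B and C

Examining each function:
  A. n² + n is O(n²)
  B. 2n is O(n)
  C. n + 100 is O(n)

Functions B and C both have the same complexity class.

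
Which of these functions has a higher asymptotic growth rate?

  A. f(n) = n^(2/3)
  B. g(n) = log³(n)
A

f(n) = n^(2/3) is O(n^(2/3)), while g(n) = log³(n) is O(log³ n).
Since O(n^(2/3)) grows faster than O(log³ n), f(n) dominates.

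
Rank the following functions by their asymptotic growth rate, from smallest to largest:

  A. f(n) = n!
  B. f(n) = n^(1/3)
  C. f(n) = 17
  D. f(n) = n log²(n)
C < B < D < A

Comparing growth rates:
C = 17 is O(1)
B = n^(1/3) is O(n^(1/3))
D = n log²(n) is O(n log² n)
A = n! is O(n!)

Therefore, the order from slowest to fastest is: C < B < D < A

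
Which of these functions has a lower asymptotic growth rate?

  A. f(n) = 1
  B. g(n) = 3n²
A

f(n) = 1 is O(1), while g(n) = 3n² is O(n²).
Since O(1) grows slower than O(n²), f(n) is dominated.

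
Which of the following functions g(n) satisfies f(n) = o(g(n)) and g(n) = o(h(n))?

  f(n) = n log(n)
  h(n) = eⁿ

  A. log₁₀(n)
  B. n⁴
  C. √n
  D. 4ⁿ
B

We need g(n) with n log(n) = o(g(n)) and g(n) = o(eⁿ), i.e. O(n log n) ≺ g ≺ O(eⁿ).
Check each option:
  A. log₁₀(n) — O(log n) does not grow strictly faster than f(n)
  B. n⁴ — O(n⁴) is strictly between O(n log n) and O(eⁿ) ✓
  C. √n — O(√n) does not grow strictly faster than f(n)
  D. 4ⁿ — O(4ⁿ) does not grow strictly slower than h(n)

Only option B (n⁴) lies strictly between.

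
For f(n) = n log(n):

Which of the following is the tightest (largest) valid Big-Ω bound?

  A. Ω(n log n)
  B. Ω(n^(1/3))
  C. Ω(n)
A

f(n) = n log(n) is Ω(n log n).
All listed options are valid Big-Ω bounds (lower bounds),
but Ω(n log n) is the tightest (largest valid bound).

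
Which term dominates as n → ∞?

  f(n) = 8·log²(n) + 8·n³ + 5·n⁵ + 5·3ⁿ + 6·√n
5·3ⁿ

Looking at each term:
  - 8·log²(n) is O(log² n)
  - 8·n³ is O(n³)
  - 5·n⁵ is O(n⁵)
  - 5·3ⁿ is O(3ⁿ)
  - 6·√n is O(√n)

The term 5·3ⁿ (O(3ⁿ)) grows fastest and dominates all others.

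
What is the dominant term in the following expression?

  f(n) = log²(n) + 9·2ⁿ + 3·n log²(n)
9·2ⁿ

Looking at each term:
  - log²(n) is O(log² n)
  - 9·2ⁿ is O(2ⁿ)
  - 3·n log²(n) is O(n log² n)

The term 9·2ⁿ (O(2ⁿ)) grows fastest and dominates all others.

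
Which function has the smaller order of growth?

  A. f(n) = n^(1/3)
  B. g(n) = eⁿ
A

f(n) = n^(1/3) is O(n^(1/3)), while g(n) = eⁿ is O(eⁿ).
Since O(n^(1/3)) grows slower than O(eⁿ), f(n) is dominated.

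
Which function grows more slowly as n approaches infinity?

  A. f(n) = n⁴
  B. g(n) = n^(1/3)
B

f(n) = n⁴ is O(n⁴), while g(n) = n^(1/3) is O(n^(1/3)).
Since O(n^(1/3)) grows slower than O(n⁴), g(n) is dominated.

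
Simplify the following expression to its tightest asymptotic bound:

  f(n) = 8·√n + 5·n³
Θ(n³)

Order the terms by growth rate: 8·√n ≺ 5·n³.
The fastest-growing term 5·n³ dominates as n → ∞; dropping its constant factor gives Θ(n³).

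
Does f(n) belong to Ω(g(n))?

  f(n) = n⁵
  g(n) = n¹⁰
False

f(n) = n⁵ is O(n⁵), and g(n) = n¹⁰ is O(n¹⁰).
Since O(n⁵) grows slower than O(n¹⁰), f(n) = Ω(g(n)) is false.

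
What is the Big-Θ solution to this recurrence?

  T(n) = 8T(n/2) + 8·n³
Θ(n³ log n)

Master Theorem: a = 8, b = 2, f(n) = 8·n³.
Compute the critical exponent d = log₂(8) = 3.
Compare f(n) = Θ(n³) against n^d:
  k = 3 = d, so f(n) = Θ(n^d) — Case 2.
  Work is balanced across levels: T(n) = Θ(n^d log n) = Θ(n³ log n).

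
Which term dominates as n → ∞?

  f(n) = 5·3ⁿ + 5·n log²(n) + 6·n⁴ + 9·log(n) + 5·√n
5·3ⁿ

Looking at each term:
  - 5·3ⁿ is O(3ⁿ)
  - 5·n log²(n) is O(n log² n)
  - 6·n⁴ is O(n⁴)
  - 9·log(n) is O(log n)
  - 5·√n is O(√n)

The term 5·3ⁿ (O(3ⁿ)) grows fastest and dominates all others.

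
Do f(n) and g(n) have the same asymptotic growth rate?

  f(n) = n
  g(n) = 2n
True

f(n) = n and g(n) = 2n are both O(n).
Since they have the same asymptotic growth rate, f(n) = Θ(g(n)) is true.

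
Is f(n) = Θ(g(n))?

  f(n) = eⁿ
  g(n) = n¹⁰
False

f(n) = eⁿ is O(eⁿ), and g(n) = n¹⁰ is O(n¹⁰).
Since they have different growth rates, f(n) = Θ(g(n)) is false.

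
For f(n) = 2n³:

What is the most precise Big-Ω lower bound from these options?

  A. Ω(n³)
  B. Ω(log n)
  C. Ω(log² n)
A

f(n) = 2n³ is Ω(n³).
All listed options are valid Big-Ω bounds (lower bounds),
but Ω(n³) is the tightest (largest valid bound).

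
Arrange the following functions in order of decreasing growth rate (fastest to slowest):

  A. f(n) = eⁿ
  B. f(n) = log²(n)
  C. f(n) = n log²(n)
A > C > B

Comparing growth rates:
A = eⁿ is O(eⁿ)
C = n log²(n) is O(n log² n)
B = log²(n) is O(log² n)

Therefore, the order from fastest to slowest is: A > C > B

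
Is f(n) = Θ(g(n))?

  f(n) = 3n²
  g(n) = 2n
False

f(n) = 3n² is O(n²), and g(n) = 2n is O(n).
Since they have different growth rates, f(n) = Θ(g(n)) is false.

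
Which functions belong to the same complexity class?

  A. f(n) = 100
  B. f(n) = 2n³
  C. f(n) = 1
A and C

Examining each function:
  A. 100 is O(1)
  B. 2n³ is O(n³)
  C. 1 is O(1)

Functions A and C both have the same complexity class.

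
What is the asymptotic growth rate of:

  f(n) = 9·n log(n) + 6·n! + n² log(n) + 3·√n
Θ(n!)

Order the terms by growth rate: 3·√n ≺ 9·n log(n) ≺ n² log(n) ≺ 6·n!.
The fastest-growing term 6·n! dominates as n → ∞; dropping its constant factor gives Θ(n!).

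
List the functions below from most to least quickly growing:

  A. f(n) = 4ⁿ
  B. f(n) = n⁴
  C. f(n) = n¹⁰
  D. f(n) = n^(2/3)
A > C > B > D

Comparing growth rates:
A = 4ⁿ is O(4ⁿ)
C = n¹⁰ is O(n¹⁰)
B = n⁴ is O(n⁴)
D = n^(2/3) is O(n^(2/3))

Therefore, the order from fastest to slowest is: A > C > B > D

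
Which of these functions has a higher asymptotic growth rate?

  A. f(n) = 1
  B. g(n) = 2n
B

f(n) = 1 is O(1), while g(n) = 2n is O(n).
Since O(n) grows faster than O(1), g(n) dominates.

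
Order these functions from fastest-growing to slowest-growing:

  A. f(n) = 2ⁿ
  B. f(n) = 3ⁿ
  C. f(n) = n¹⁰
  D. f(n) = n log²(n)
B > A > C > D

Comparing growth rates:
B = 3ⁿ is O(3ⁿ)
A = 2ⁿ is O(2ⁿ)
C = n¹⁰ is O(n¹⁰)
D = n log²(n) is O(n log² n)

Therefore, the order from fastest to slowest is: B > A > C > D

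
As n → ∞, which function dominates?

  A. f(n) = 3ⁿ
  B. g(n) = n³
A

f(n) = 3ⁿ is O(3ⁿ), while g(n) = n³ is O(n³).
Since O(3ⁿ) grows faster than O(n³), f(n) dominates.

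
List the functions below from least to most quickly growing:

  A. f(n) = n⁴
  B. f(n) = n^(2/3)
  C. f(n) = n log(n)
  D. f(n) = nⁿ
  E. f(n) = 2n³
B < C < E < A < D

Comparing growth rates:
B = n^(2/3) is O(n^(2/3))
C = n log(n) is O(n log n)
E = 2n³ is O(n³)
A = n⁴ is O(n⁴)
D = nⁿ is O(nⁿ)

Therefore, the order from slowest to fastest is: B < C < E < A < D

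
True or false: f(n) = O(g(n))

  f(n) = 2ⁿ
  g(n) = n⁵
False

f(n) = 2ⁿ is O(2ⁿ), and g(n) = n⁵ is O(n⁵).
Since O(2ⁿ) grows faster than O(n⁵), f(n) = O(g(n)) is false.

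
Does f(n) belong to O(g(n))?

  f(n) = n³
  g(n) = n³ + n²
True

f(n) = n³ and g(n) = n³ + n² are both O(n³).
Big-O permits equal growth rates (f ≤ c·g for some c), so f(n) = O(g(n)) is true.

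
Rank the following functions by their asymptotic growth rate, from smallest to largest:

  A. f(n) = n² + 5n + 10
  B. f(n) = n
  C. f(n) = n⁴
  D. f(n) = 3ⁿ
B < A < C < D

Comparing growth rates:
B = n is O(n)
A = n² + 5n + 10 is O(n²)
C = n⁴ is O(n⁴)
D = 3ⁿ is O(3ⁿ)

Therefore, the order from slowest to fastest is: B < A < C < D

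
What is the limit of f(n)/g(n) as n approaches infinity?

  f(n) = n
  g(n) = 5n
1/5

Since n and 5n have the same growth rate (O(n)),
the ratio converges to a constant: 1/5.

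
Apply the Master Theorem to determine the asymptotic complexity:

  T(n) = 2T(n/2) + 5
Θ(n)

Master Theorem: a = 2, b = 2, f(n) = 5.
Compute the critical exponent d = log₂(2) = 1.
Compare f(n) = Θ(1) against n^d:
  k = 0 < d = 1, so f(n) = O(n^(d-ε)) — Case 1.
  The recursion cost dominates: T(n) = Θ(n^d) = Θ(n).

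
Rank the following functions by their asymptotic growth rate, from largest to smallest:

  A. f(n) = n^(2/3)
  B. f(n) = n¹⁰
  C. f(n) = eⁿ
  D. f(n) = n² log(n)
C > B > D > A

Comparing growth rates:
C = eⁿ is O(eⁿ)
B = n¹⁰ is O(n¹⁰)
D = n² log(n) is O(n² log n)
A = n^(2/3) is O(n^(2/3))

Therefore, the order from fastest to slowest is: C > B > D > A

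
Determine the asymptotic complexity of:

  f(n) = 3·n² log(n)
O(n² log n)

The dominant term in 3·n² log(n) is 3·n² log(n), which is Θ(n² log n).
Constants are absorbed, so the tightest bound is O(n² log n).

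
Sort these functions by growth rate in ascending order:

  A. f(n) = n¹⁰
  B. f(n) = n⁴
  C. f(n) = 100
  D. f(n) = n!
C < B < A < D

Comparing growth rates:
C = 100 is O(1)
B = n⁴ is O(n⁴)
A = n¹⁰ is O(n¹⁰)
D = n! is O(n!)

Therefore, the order from slowest to fastest is: C < B < A < D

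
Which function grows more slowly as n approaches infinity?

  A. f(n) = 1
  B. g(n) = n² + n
A

f(n) = 1 is O(1), while g(n) = n² + n is O(n²).
Since O(1) grows slower than O(n²), f(n) is dominated.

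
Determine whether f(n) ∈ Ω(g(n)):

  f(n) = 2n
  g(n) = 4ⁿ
False

f(n) = 2n is O(n), and g(n) = 4ⁿ is O(4ⁿ).
Since O(n) grows slower than O(4ⁿ), f(n) = Ω(g(n)) is false.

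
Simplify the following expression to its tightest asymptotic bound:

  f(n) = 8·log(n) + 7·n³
Θ(n³)

Order the terms by growth rate: 8·log(n) ≺ 7·n³.
The fastest-growing term 7·n³ dominates as n → ∞; dropping its constant factor gives Θ(n³).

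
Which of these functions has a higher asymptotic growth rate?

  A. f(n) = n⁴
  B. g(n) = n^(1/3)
A

f(n) = n⁴ is O(n⁴), while g(n) = n^(1/3) is O(n^(1/3)).
Since O(n⁴) grows faster than O(n^(1/3)), f(n) dominates.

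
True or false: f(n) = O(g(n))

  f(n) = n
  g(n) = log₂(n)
False

f(n) = n is O(n), and g(n) = log₂(n) is O(log n).
Since O(n) grows faster than O(log n), f(n) = O(g(n)) is false.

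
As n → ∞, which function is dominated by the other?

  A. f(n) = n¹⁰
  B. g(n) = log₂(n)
B

f(n) = n¹⁰ is O(n¹⁰), while g(n) = log₂(n) is O(log n).
Since O(log n) grows slower than O(n¹⁰), g(n) is dominated.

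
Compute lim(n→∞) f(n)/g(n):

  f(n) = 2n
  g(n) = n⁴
0

Since 2n (O(n)) grows slower than n⁴ (O(n⁴)),
the ratio f(n)/g(n) → 0 as n → ∞.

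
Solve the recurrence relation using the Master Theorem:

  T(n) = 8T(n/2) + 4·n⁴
Θ(n⁴)

Master Theorem: a = 8, b = 2, f(n) = 4·n⁴.
Compute the critical exponent d = log₂(8) = 3.
Compare f(n) = Θ(n⁴) against n^d:
  k = 4 > d = 3, so f(n) = Ω(n^(d+ε)) — Case 3.
  Regularity: a·(n/b)^4/n^4 = a/b^4 = 8/16 < 1 ✓.
  The top-level work dominates: T(n) = Θ(f(n)) = Θ(n⁴).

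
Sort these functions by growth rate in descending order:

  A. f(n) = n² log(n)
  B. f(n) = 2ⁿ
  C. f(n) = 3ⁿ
C > B > A

Comparing growth rates:
C = 3ⁿ is O(3ⁿ)
B = 2ⁿ is O(2ⁿ)
A = n² log(n) is O(n² log n)

Therefore, the order from fastest to slowest is: C > B > A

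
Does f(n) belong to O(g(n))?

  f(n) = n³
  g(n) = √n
False

f(n) = n³ is O(n³), and g(n) = √n is O(√n).
Since O(n³) grows faster than O(√n), f(n) = O(g(n)) is false.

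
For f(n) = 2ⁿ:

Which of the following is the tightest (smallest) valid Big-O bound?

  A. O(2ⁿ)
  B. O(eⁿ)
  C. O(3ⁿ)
A

f(n) = 2ⁿ is O(2ⁿ).
All listed options are valid Big-O bounds (upper bounds),
but O(2ⁿ) is the tightest (smallest valid bound).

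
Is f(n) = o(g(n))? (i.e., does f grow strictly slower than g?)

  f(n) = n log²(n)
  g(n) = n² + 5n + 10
True

f(n) = n log²(n) is O(n log² n), and g(n) = n² + 5n + 10 is O(n²).
Since O(n log² n) grows strictly slower than O(n²), f(n) = o(g(n)) is true.
This means lim(n→∞) f(n)/g(n) = 0.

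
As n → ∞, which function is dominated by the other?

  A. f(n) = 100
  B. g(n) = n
A

f(n) = 100 is O(1), while g(n) = n is O(n).
Since O(1) grows slower than O(n), f(n) is dominated.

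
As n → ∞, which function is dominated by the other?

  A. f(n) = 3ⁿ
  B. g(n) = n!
A

f(n) = 3ⁿ is O(3ⁿ), while g(n) = n! is O(n!).
Since O(3ⁿ) grows slower than O(n!), f(n) is dominated.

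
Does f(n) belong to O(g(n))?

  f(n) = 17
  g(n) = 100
True

f(n) = 17 and g(n) = 100 are both O(1).
Big-O permits equal growth rates (f ≤ c·g for some c), so f(n) = O(g(n)) is true.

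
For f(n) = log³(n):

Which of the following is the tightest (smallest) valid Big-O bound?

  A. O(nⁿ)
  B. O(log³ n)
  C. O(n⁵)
B

f(n) = log³(n) is O(log³ n).
All listed options are valid Big-O bounds (upper bounds),
but O(log³ n) is the tightest (smallest valid bound).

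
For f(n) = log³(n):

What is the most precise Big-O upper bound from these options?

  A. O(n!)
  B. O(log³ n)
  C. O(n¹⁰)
B

f(n) = log³(n) is O(log³ n).
All listed options are valid Big-O bounds (upper bounds),
but O(log³ n) is the tightest (smallest valid bound).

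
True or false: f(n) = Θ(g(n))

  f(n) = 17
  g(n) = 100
True

f(n) = 17 and g(n) = 100 are both O(1).
Since they have the same asymptotic growth rate, f(n) = Θ(g(n)) is true.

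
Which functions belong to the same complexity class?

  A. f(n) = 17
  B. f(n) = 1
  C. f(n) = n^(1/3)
A and B

Examining each function:
  A. 17 is O(1)
  B. 1 is O(1)
  C. n^(1/3) is O(n^(1/3))

Functions A and B both have the same complexity class.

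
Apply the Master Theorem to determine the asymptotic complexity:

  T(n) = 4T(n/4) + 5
Θ(n)

Master Theorem: a = 4, b = 4, f(n) = 5.
Compute the critical exponent d = log₄(4) = 1.
Compare f(n) = Θ(1) against n^d:
  k = 0 < d = 1, so f(n) = O(n^(d-ε)) — Case 1.
  The recursion cost dominates: T(n) = Θ(n^d) = Θ(n).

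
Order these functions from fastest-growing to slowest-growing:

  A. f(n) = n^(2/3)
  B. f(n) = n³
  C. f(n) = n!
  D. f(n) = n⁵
C > D > B > A

Comparing growth rates:
C = n! is O(n!)
D = n⁵ is O(n⁵)
B = n³ is O(n³)
A = n^(2/3) is O(n^(2/3))

Therefore, the order from fastest to slowest is: C > D > B > A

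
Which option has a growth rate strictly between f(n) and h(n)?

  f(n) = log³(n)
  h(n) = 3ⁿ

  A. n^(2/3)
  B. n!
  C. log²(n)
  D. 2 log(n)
A

We need g(n) with log³(n) = o(g(n)) and g(n) = o(3ⁿ), i.e. O(log³ n) ≺ g ≺ O(3ⁿ).
Check each option:
  A. n^(2/3) — O(n^(2/3)) is strictly between O(log³ n) and O(3ⁿ) ✓
  B. n! — O(n!) does not grow strictly slower than h(n)
  C. log²(n) — O(log² n) does not grow strictly faster than f(n)
  D. 2 log(n) — O(log n) does not grow strictly faster than f(n)

Only option A (n^(2/3)) lies strictly between.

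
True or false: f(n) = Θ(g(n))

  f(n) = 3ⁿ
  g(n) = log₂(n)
False

f(n) = 3ⁿ is O(3ⁿ), and g(n) = log₂(n) is O(log n).
Since they have different growth rates, f(n) = Θ(g(n)) is false.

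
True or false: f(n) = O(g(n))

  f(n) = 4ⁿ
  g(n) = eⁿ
False

f(n) = 4ⁿ is O(4ⁿ), and g(n) = eⁿ is O(eⁿ).
Since O(4ⁿ) grows faster than O(eⁿ), f(n) = O(g(n)) is false.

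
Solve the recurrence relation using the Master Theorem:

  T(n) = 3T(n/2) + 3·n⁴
Θ(n⁴)

Master Theorem: a = 3, b = 2, f(n) = 3·n⁴.
Compute the critical exponent d = log₂(3) = 1.585.
Compare f(n) = Θ(n⁴) against n^d:
  k = 4 > d = 1.585, so f(n) = Ω(n^(d+ε)) — Case 3.
  Regularity: a·(n/b)^4/n^4 = a/b^4 = 3/16 < 1 ✓.
  The top-level work dominates: T(n) = Θ(f(n)) = Θ(n⁴).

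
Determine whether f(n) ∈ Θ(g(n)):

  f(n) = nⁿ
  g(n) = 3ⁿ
False

f(n) = nⁿ is O(nⁿ), and g(n) = 3ⁿ is O(3ⁿ).
Since they have different growth rates, f(n) = Θ(g(n)) is false.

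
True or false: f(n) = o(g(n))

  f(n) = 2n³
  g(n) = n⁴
True

f(n) = 2n³ is O(n³), and g(n) = n⁴ is O(n⁴).
Since O(n³) grows strictly slower than O(n⁴), f(n) = o(g(n)) is true.
This means lim(n→∞) f(n)/g(n) = 0.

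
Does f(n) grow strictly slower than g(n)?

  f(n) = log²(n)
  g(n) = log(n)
False

f(n) = log²(n) is O(log² n), and g(n) = log(n) is O(log n).
Since O(log² n) grows faster than or equal to O(log n), f(n) = o(g(n)) is false.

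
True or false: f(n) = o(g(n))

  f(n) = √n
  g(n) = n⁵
True

f(n) = √n is O(√n), and g(n) = n⁵ is O(n⁵).
Since O(√n) grows strictly slower than O(n⁵), f(n) = o(g(n)) is true.
This means lim(n→∞) f(n)/g(n) = 0.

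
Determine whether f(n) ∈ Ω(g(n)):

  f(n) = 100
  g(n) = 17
True

f(n) = 100 and g(n) = 17 are both O(1).
Big-Ω permits equal growth rates (f ≥ c·g for some c > 0), so f(n) = Ω(g(n)) is true.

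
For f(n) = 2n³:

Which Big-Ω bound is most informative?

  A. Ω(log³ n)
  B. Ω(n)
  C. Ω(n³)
C

f(n) = 2n³ is Ω(n³).
All listed options are valid Big-Ω bounds (lower bounds),
but Ω(n³) is the tightest (largest valid bound).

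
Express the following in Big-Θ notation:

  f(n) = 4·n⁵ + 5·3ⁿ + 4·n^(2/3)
Θ(3ⁿ)

Order the terms by growth rate: 4·n^(2/3) ≺ 4·n⁵ ≺ 5·3ⁿ.
The fastest-growing term 5·3ⁿ dominates as n → ∞; dropping its constant factor gives Θ(3ⁿ).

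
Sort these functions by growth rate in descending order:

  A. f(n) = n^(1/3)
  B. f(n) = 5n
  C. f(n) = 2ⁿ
C > B > A

Comparing growth rates:
C = 2ⁿ is O(2ⁿ)
B = 5n is O(n)
A = n^(1/3) is O(n^(1/3))

Therefore, the order from fastest to slowest is: C > B > A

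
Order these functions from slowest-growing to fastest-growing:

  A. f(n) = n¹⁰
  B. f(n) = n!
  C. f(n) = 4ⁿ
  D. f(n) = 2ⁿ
A < D < C < B

Comparing growth rates:
A = n¹⁰ is O(n¹⁰)
D = 2ⁿ is O(2ⁿ)
C = 4ⁿ is O(4ⁿ)
B = n! is O(n!)

Therefore, the order from slowest to fastest is: A < D < C < B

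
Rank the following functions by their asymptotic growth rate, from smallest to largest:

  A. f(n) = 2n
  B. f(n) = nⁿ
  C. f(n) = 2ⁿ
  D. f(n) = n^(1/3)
D < A < C < B

Comparing growth rates:
D = n^(1/3) is O(n^(1/3))
A = 2n is O(n)
C = 2ⁿ is O(2ⁿ)
B = nⁿ is O(nⁿ)

Therefore, the order from slowest to fastest is: D < A < C < B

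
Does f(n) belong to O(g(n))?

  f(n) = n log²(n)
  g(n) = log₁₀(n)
False

f(n) = n log²(n) is O(n log² n), and g(n) = log₁₀(n) is O(log n).
Since O(n log² n) grows faster than O(log n), f(n) = O(g(n)) is false.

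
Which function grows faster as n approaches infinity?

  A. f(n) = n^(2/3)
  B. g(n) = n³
B

f(n) = n^(2/3) is O(n^(2/3)), while g(n) = n³ is O(n³).
Since O(n³) grows faster than O(n^(2/3)), g(n) dominates.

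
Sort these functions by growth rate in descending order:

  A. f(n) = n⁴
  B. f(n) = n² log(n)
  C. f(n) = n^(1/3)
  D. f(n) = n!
D > A > B > C

Comparing growth rates:
D = n! is O(n!)
A = n⁴ is O(n⁴)
B = n² log(n) is O(n² log n)
C = n^(1/3) is O(n^(1/3))

Therefore, the order from fastest to slowest is: D > A > B > C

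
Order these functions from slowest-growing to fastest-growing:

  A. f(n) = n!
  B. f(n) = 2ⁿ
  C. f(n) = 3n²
C < B < A

Comparing growth rates:
C = 3n² is O(n²)
B = 2ⁿ is O(2ⁿ)
A = n! is O(n!)

Therefore, the order from slowest to fastest is: C < B < A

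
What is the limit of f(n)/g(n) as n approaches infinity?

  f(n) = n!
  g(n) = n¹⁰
∞

Since n! (O(n!)) grows faster than n¹⁰ (O(n¹⁰)),
the ratio f(n)/g(n) → ∞ as n → ∞.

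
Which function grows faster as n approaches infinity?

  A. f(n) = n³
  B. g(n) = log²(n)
A

f(n) = n³ is O(n³), while g(n) = log²(n) is O(log² n).
Since O(n³) grows faster than O(log² n), f(n) dominates.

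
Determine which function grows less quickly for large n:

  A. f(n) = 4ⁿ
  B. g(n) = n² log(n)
B

f(n) = 4ⁿ is O(4ⁿ), while g(n) = n² log(n) is O(n² log n).
Since O(n² log n) grows slower than O(4ⁿ), g(n) is dominated.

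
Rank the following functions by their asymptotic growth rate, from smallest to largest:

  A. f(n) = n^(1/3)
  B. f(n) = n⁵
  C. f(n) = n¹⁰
A < B < C

Comparing growth rates:
A = n^(1/3) is O(n^(1/3))
B = n⁵ is O(n⁵)
C = n¹⁰ is O(n¹⁰)

Therefore, the order from slowest to fastest is: A < B < C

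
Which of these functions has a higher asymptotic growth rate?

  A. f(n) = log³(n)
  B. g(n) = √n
B

f(n) = log³(n) is O(log³ n), while g(n) = √n is O(√n).
Since O(√n) grows faster than O(log³ n), g(n) dominates.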